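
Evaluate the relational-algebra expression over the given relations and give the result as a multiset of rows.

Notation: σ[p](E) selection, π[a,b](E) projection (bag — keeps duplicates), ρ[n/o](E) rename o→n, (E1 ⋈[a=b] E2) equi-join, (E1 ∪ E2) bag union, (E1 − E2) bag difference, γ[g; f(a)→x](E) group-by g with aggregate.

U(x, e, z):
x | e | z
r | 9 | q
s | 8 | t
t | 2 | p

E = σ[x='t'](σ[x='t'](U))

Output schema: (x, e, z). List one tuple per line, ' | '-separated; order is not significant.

Stepwise |·|:
  U → 3
  σ[x='t'](U) → 1
  σ[x='t'](σ[x='t'](U)) → 1

== RESULT ==
x | e | z
t | 2 | p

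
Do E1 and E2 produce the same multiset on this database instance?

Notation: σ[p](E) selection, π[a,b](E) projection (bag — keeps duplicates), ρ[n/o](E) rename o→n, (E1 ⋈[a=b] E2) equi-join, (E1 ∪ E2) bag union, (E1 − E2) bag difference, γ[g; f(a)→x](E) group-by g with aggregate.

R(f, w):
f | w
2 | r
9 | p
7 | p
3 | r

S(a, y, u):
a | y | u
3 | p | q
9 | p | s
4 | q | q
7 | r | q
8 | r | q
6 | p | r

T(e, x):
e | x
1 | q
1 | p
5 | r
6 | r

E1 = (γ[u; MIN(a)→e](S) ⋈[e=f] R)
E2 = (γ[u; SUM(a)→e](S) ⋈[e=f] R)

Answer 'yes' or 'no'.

E1 stepwise |·|:
  S → 6
  γ[u; MIN(a)→e](S) → 3
  R → 4
  (γ[u; MIN(a)→e](S) ⋈[e=f] R) → 2
E2 stepwise |·|:
  S → 6
  γ[u; SUM(a)→e](S) → 3
  R → 4
  (γ[u; SUM(a)→e](S) ⋈[e=f] R) → 1

E1 result:
u | e | f | w
q | 3 | 3 | r
s | 9 | 9 | p
E2 result:
u | e | f | w
s | 9 | 9 | p
Witness: ('q', 3, 3, 'r') appears 1× in E1 but 0× in E2.

no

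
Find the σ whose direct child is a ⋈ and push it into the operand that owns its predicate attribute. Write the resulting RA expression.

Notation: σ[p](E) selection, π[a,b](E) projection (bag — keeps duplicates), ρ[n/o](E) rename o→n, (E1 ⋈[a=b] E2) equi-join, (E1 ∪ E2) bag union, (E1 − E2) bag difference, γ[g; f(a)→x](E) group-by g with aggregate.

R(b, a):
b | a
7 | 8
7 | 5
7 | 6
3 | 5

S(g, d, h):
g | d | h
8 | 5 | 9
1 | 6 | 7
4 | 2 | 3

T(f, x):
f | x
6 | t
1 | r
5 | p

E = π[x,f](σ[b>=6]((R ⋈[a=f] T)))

σ filters on b, owned by the left side.
E' = π[x,f]((σ[b>=6](R) ⋈[a=f] T))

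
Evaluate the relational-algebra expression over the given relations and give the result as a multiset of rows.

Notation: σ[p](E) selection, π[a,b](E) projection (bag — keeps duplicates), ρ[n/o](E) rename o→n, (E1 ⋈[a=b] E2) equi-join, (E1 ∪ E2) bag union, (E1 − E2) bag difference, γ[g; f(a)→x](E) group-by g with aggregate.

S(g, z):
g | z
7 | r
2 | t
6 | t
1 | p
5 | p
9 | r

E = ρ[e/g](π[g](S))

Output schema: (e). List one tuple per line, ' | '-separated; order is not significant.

Stepwise |·|:
  S → 6
  π[g](S) → 6
  ρ[e/g](π[g](S)) → 6

== RESULT ==
e
1
2
5
6
7
9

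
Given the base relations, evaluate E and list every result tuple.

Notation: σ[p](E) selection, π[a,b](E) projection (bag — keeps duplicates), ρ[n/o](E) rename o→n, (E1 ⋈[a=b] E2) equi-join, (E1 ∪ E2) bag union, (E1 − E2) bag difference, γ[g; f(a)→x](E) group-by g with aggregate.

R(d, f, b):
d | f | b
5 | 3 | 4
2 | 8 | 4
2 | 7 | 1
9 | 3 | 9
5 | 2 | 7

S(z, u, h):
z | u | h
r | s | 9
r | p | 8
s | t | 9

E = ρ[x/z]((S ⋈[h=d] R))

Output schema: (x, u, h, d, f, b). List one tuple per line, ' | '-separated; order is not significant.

Stepwise |·|:
  S → 3
  R → 5
  (S ⋈[h=d] R) → 2
  ρ[x/z]((S ⋈[h=d] R)) → 2

== RESULT ==
x | u | h | d | f | b
r | s | 9 | 9 | 3 | 9
s | t | 9 | 9 | 3 | 9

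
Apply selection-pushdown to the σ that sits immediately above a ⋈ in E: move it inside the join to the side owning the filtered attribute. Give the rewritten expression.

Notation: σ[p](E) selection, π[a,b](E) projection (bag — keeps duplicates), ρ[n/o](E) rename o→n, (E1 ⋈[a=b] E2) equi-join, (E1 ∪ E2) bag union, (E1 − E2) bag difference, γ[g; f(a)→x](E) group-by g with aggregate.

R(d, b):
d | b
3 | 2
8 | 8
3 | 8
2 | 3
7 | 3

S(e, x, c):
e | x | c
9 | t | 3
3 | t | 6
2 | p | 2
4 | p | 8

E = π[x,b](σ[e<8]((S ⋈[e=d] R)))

σ filters on e, owned by the left side.
E' = π[x,b]((σ[e<8](S) ⋈[e=d] R))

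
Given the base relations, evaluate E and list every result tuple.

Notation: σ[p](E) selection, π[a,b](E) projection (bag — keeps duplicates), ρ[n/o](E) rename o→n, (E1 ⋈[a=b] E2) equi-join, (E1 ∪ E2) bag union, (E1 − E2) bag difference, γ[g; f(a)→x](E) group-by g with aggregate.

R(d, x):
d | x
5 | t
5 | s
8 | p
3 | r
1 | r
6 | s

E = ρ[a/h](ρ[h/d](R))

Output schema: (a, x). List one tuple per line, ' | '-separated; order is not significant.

Subexpression sizes:
  R → 6
  ρ[h/d](R) → 6
  ρ[a/h](ρ[h/d](R)) → 6

== RESULT ==
a | x
1 | r
3 | r
5 | s
5 | t
6 | s
8 | p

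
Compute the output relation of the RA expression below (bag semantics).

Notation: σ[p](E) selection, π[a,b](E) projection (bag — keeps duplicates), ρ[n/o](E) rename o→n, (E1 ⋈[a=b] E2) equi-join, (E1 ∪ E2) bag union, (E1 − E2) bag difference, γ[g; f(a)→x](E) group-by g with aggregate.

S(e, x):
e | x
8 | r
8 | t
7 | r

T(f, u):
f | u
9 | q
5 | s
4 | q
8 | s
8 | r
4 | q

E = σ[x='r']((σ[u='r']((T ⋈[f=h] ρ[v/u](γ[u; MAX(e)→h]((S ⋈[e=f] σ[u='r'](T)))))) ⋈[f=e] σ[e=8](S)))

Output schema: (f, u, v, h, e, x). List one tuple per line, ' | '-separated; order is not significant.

Stepwise |·|:
  T → 6
  S → 3
  T → 6
  σ[u='r'](T) → 1
  (S ⋈[e=f] σ[u='r'](T)) → 2
  γ[u; MAX(e)→h]((S ⋈[e=f] σ[u='r'](T))) → 1
  ρ[v/u](γ[u; MAX(e)→h]((S ⋈[e=f] σ[u='r'](T)))) → 1
  (T ⋈[f=h] ρ[v/u](γ[u; MAX(e)→h]((S ⋈[e=f] σ[u='r'](T))))) → 2
  σ[u='r']((T ⋈[f=h] ρ[v/u](γ[u; MAX(e)→h]((S ⋈[e=f] σ[u='r'](T)))))) → 1
  S → 3
  σ[e=8](S) → 2
  (σ[u='r']((T ⋈[f=h] ρ[v/u](γ[u; MAX(e)→h]((S ⋈[e=f] σ[u='r'](T)))))) ⋈[f=e] σ[e=8](S)) → 2
  σ[x='r']((σ[u='r']((T ⋈[f=h] ρ[v/u](γ[u; MAX(e)→h]((S ⋈[e=f] σ[u='r'](T)))))) ⋈[f=e] σ[e=8](S))) → 1

== RESULT ==
f | u | v | h | e | x
8 | r | r | 8 | 8 | r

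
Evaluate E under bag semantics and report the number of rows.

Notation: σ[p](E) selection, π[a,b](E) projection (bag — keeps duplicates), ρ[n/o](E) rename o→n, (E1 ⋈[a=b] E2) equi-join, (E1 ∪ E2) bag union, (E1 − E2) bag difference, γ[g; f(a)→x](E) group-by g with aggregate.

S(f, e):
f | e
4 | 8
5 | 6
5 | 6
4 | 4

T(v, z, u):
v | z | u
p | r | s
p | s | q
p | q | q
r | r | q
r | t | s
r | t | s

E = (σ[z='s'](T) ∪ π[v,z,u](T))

Subexpression sizes:
  T → 6
  σ[z='s'](T) → 1
  T → 6
  π[v,z,u](T) → 6
  (σ[z='s'](T) ∪ π[v,z,u](T)) → 7

|E| = 7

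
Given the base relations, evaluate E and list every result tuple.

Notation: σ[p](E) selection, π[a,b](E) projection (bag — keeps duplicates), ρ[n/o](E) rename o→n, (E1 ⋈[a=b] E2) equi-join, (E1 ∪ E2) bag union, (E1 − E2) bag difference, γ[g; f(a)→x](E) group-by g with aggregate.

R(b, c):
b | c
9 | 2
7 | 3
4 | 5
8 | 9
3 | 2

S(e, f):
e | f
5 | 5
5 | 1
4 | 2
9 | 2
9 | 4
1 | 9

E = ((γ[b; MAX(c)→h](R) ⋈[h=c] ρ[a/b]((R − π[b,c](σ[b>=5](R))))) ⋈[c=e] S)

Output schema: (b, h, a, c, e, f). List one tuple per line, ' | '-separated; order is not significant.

Row counts bottom-up:
  R → 5
  γ[b; MAX(c)→h](R) → 5
  R → 5
  R → 5
  σ[b>=5](R) → 3
  π[b,c](σ[b>=5](R)) → 3
  (R − π[b,c](σ[b>=5](R))) → 2
  ρ[a/b]((R − π[b,c](σ[b>=5](R)))) → 2
  (γ[b; MAX(c)→h](R) ⋈[h=c] ρ[a/b]((R − π[b,c](σ[b>=5](R))))) → 3
  S → 6
  ((γ[b; MAX(c)→h](R) ⋈[h=c] ρ[a/b]((R − π[b,c](σ[b>=5](R))))) ⋈[c=e] S) → 2

== RESULT ==
b | h | a | c | e | f
4 | 5 | 4 | 5 | 5 | 1
4 | 5 | 4 | 5 | 5 | 5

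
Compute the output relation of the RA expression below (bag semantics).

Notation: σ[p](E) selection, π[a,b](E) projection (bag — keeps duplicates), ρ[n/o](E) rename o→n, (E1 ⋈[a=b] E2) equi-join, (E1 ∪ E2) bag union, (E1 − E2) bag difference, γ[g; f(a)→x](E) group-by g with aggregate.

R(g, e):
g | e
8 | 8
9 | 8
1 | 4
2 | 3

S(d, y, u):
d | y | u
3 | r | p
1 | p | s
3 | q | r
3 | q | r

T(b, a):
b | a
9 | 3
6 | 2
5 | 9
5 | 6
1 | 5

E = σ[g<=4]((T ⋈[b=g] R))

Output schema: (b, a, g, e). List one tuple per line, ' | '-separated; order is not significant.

Subexpression sizes:
  T → 5
  R → 4
  (T ⋈[b=g] R) → 2
  σ[g<=4]((T ⋈[b=g] R)) → 1

== RESULT ==
b | a | g | e
1 | 5 | 1 | 4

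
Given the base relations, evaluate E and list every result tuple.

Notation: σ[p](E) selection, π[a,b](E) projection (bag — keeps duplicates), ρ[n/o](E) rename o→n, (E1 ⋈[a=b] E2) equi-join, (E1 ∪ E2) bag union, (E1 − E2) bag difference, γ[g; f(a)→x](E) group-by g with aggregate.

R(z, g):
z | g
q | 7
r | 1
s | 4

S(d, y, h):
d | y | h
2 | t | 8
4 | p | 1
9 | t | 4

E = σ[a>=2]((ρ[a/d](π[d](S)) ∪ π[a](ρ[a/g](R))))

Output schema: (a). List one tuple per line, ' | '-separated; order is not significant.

Per-node cardinality:
  S → 3
  π[d](S) → 3
  ρ[a/d](π[d](S)) → 3
  R → 3
  ρ[a/g](R) → 3
  π[a](ρ[a/g](R)) → 3
  (ρ[a/d](π[d](S)) ∪ π[a](ρ[a/g](R))) → 6
  σ[a>=2]((ρ[a/d](π[d](S)) ∪ π[a](ρ[a/g](R)))) → 5

== RESULT ==
a
2
4
4
7
9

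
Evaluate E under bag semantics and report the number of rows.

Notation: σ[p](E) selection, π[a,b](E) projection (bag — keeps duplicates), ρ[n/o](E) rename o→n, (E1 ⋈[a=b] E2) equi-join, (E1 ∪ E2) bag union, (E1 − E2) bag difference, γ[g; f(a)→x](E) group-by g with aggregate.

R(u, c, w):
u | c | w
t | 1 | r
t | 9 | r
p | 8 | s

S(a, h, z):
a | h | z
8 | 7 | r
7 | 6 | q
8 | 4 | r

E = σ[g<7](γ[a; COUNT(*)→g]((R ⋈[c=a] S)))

Row counts bottom-up:
  R → 3
  S → 3
  (R ⋈[c=a] S) → 2
  γ[a; COUNT(*)→g]((R ⋈[c=a] S)) → 1
  σ[g<7](γ[a; COUNT(*)→g]((R ⋈[c=a] S))) → 1

|E| = 1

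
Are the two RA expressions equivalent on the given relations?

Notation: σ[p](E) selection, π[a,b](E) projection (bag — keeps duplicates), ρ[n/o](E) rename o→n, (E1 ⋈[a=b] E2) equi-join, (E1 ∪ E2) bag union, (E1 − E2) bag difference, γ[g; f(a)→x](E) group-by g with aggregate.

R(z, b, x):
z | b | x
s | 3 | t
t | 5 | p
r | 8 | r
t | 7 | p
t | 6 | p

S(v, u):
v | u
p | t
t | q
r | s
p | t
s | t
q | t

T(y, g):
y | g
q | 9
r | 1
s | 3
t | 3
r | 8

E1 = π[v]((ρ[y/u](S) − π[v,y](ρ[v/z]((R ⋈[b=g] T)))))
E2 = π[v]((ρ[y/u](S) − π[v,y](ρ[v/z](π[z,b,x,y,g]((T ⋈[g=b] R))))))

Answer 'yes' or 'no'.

E1 subexpression sizes:
  S → 6
  ρ[y/u](S) → 6
  R → 5
  T → 5
  (R ⋈[b=g] T) → 3
  ρ[v/z]((R ⋈[b=g] T)) → 3
  π[v,y](ρ[v/z]((R ⋈[b=g] T))) → 3
  (ρ[y/u](S) − π[v,y](ρ[v/z]((R ⋈[b=g] T)))) → 5
  π[v]((ρ[y/u](S) − π[v,y](ρ[v/z]((R ⋈[b=g] T))))) → 5
E2 subexpression sizes:
  S → 6
  ρ[y/u](S) → 6
  T → 5
  R → 5
  (T ⋈[g=b] R) → 3
  π[z,b,x,y,g]((T ⋈[g=b] R)) → 3
  ρ[v/z](π[z,b,x,y,g]((T ⋈[g=b] R))) → 3
  π[v,y](ρ[v/z](π[z,b,x,y,g]((T ⋈[g=b] R)))) → 3
  (ρ[y/u](S) − π[v,y](ρ[v/z](π[z,b,x,y,g]((T ⋈[g=b] R))))) → 5
  π[v]((ρ[y/u](S) − π[v,y](ρ[v/z](π[z,b,x,y,g]((T ⋈[g=b] R)))))) → 5

E1 and E2 produce the same multiset:
v
p
p
q
r
t

yes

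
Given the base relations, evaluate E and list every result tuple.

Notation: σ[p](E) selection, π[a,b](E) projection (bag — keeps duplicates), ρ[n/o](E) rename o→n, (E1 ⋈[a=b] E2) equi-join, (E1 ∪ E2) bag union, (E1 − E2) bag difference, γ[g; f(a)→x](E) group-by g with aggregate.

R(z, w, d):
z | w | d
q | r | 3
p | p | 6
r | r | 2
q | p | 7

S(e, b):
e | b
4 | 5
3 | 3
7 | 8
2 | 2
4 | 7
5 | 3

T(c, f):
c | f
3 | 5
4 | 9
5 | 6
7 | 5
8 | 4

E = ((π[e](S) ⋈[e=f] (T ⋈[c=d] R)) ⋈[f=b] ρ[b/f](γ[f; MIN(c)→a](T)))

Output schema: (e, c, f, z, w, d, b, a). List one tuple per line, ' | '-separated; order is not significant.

Stepwise |·|:
  S → 6
  π[e](S) → 6
  T → 5
  R → 4
  (T ⋈[c=d] R) → 2
  (π[e](S) ⋈[e=f] (T ⋈[c=d] R)) → 2
  T → 5
  γ[f; MIN(c)→a](T) → 4
  ρ[b/f](γ[f; MIN(c)→a](T)) → 4
  ((π[e](S) ⋈[e=f] (T ⋈[c=d] R)) ⋈[f=b] ρ[b/f](γ[f; MIN(c)→a](T))) → 2

== RESULT ==
e | c | f | z | w | d | b | a
5 | 3 | 5 | q | r | 3 | 5 | 3
5 | 7 | 5 | q | p | 7 | 5 | 3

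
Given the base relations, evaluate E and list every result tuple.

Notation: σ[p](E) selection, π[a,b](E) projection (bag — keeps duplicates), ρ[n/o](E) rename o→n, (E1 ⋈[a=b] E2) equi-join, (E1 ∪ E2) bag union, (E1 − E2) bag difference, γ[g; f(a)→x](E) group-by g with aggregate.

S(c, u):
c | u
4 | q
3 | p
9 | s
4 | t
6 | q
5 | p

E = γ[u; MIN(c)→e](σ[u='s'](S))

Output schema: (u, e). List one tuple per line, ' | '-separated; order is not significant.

Subexpression sizes:
  S → 6
  σ[u='s'](S) → 1
  γ[u; MIN(c)→e](σ[u='s'](S)) → 1

== RESULT ==
u | e
s | 9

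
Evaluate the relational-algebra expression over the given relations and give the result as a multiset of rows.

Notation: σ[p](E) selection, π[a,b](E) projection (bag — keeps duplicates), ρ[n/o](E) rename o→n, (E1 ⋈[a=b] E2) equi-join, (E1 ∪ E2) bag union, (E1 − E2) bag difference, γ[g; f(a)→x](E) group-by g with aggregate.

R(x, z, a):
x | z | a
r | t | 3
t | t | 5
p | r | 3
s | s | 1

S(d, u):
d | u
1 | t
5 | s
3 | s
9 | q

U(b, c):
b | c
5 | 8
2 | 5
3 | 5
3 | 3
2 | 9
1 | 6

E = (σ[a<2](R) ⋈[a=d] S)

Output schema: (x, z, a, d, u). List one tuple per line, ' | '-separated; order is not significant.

Per-node cardinality:
  R → 4
  σ[a<2](R) → 1
  S → 4
  (σ[a<2](R) ⋈[a=d] S) → 1

== RESULT ==
x | z | a | d | u
s | s | 1 | 1 | t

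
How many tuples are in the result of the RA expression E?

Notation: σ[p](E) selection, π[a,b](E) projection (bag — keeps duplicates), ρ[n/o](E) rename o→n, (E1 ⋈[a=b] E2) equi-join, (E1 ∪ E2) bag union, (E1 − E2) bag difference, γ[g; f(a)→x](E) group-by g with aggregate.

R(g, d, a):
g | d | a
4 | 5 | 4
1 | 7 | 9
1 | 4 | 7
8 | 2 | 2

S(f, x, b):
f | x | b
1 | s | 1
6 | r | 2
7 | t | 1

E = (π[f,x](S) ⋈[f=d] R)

Subexpression sizes:
  S → 3
  π[f,x](S) → 3
  R → 4
  (π[f,x](S) ⋈[f=d] R) → 1

|E| = 1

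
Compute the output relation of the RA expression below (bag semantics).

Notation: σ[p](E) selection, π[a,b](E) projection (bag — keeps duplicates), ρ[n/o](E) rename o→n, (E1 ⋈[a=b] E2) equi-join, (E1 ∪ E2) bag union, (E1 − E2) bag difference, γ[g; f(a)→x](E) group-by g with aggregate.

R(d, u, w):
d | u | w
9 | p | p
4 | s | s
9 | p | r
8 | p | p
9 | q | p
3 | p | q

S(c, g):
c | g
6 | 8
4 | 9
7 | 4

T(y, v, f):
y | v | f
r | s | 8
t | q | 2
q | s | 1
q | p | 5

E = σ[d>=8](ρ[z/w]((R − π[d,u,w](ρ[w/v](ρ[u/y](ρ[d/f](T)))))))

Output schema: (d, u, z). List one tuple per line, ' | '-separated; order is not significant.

Subexpression sizes:
  R → 6
  T → 4
  ρ[d/f](T) → 4
  ρ[u/y](ρ[d/f](T)) → 4
  ρ[w/v](ρ[u/y](ρ[d/f](T))) → 4
  π[d,u,w](ρ[w/v](ρ[u/y](ρ[d/f](T)))) → 4
  (R − π[d,u,w](ρ[w/v](ρ[u/y](ρ[d/f](T))))) → 6
  ρ[z/w]((R − π[d,u,w](ρ[w/v](ρ[u/y](ρ[d/f](T)))))) → 6
  σ[d>=8](ρ[z/w]((R − π[d,u,w](ρ[w/v](ρ[u/y](ρ[d/f](T))))))) → 4

== RESULT ==
d | u | z
8 | p | p
9 | p | p
9 | p | r
9 | q | p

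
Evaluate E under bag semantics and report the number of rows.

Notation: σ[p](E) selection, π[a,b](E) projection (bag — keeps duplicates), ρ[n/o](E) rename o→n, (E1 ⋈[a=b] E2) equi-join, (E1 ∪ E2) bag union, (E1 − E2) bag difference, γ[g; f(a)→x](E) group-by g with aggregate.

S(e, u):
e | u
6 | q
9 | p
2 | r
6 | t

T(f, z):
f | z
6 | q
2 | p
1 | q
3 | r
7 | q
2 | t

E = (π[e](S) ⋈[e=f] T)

Subexpression sizes:
  S → 4
  π[e](S) → 4
  T → 6
  (π[e](S) ⋈[e=f] T) → 4

|E| = 4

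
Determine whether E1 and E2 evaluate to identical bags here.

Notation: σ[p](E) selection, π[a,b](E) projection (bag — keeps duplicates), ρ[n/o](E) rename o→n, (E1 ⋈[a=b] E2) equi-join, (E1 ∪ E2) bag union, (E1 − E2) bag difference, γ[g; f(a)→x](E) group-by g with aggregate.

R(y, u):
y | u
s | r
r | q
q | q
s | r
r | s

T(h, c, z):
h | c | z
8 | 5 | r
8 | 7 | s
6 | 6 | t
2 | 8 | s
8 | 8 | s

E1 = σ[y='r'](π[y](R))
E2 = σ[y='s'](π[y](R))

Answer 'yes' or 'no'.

E1 per-node cardinality:
  R → 5
  π[y](R) → 5
  σ[y='r'](π[y](R)) → 2
E2 per-node cardinality:
  R → 5
  π[y](R) → 5
  σ[y='s'](π[y](R)) → 2

E1 result:
y
r
r
E2 result:
y
s
s
Witness: ('s',) appears 0× in E1 but 2× in E2.

no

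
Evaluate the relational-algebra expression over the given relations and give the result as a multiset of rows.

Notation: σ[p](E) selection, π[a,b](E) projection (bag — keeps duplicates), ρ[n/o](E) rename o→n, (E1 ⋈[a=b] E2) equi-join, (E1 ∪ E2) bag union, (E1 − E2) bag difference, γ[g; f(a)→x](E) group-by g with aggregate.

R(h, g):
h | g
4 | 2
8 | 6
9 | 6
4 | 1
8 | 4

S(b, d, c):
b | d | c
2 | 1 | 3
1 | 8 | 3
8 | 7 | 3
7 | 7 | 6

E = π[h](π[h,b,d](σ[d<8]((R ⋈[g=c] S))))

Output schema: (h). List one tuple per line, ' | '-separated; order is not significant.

Row counts bottom-up:
  R → 5
  S → 4
  (R ⋈[g=c] S) → 2
  σ[d<8]((R ⋈[g=c] S)) → 2
  π[h,b,d](σ[d<8]((R ⋈[g=c] S))) → 2
  π[h](π[h,b,d](σ[d<8]((R ⋈[g=c] S)))) → 2

== RESULT ==
h
8
9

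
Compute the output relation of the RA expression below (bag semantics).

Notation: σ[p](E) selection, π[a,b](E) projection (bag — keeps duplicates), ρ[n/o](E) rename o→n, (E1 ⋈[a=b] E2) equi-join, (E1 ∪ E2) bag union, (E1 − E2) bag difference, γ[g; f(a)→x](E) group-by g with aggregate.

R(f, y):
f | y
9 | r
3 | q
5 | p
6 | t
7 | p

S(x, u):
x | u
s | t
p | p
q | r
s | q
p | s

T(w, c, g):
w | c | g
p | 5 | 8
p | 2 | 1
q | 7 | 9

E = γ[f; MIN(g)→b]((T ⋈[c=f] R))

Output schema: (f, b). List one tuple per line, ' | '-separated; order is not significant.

Subexpression sizes:
  T → 3
  R → 5
  (T ⋈[c=f] R) → 2
  γ[f; MIN(g)→b]((T ⋈[c=f] R)) → 2

== RESULT ==
f | b
5 | 8
7 | 9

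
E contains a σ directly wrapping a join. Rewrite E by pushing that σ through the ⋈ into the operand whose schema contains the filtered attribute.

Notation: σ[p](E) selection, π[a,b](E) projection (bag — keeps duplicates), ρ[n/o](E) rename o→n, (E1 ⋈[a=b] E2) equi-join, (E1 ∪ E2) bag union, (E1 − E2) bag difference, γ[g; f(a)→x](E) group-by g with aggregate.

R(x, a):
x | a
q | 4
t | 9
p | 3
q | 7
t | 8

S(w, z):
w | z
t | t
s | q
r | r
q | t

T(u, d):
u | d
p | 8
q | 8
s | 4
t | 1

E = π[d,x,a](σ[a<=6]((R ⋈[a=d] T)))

σ filters on a, owned by the left side.
E' = π[d,x,a]((σ[a<=6](R) ⋈[a=d] T))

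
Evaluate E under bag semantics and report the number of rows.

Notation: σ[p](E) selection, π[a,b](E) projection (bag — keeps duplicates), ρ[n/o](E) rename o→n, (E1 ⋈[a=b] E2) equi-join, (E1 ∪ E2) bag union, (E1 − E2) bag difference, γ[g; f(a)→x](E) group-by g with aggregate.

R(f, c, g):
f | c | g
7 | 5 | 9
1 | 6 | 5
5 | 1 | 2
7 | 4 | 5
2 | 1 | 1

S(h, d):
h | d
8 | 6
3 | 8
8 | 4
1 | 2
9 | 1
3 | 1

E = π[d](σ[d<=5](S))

Row counts bottom-up:
  S → 6
  σ[d<=5](S) → 4
  π[d](σ[d<=5](S)) → 4

|E| = 4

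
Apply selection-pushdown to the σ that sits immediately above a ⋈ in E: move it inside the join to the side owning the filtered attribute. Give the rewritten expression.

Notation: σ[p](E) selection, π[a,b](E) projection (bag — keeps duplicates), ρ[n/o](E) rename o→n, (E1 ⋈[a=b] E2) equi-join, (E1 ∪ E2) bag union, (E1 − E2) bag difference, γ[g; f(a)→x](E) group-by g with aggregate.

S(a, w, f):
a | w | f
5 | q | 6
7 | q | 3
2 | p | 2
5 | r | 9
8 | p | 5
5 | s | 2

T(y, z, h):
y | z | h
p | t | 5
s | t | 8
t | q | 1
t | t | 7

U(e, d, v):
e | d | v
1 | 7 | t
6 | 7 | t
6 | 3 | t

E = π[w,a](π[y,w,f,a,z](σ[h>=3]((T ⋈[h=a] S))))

σ filters on h, owned by the left side.
E' = π[w,a](π[y,w,f,a,z]((σ[h>=3](T) ⋈[h=a] S)))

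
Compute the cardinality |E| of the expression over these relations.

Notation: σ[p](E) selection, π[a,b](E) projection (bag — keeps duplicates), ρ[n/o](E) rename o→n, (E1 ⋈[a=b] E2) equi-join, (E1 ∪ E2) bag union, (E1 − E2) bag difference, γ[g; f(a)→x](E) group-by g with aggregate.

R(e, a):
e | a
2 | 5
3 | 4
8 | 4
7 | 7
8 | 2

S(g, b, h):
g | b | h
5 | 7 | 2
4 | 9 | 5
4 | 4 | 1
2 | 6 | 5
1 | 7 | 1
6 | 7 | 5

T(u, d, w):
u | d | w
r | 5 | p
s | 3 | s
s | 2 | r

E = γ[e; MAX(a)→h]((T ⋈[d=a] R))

Row counts bottom-up:
  T → 3
  R → 5
  (T ⋈[d=a] R) → 2
  γ[e; MAX(a)→h]((T ⋈[d=a] R)) → 2

|E| = 2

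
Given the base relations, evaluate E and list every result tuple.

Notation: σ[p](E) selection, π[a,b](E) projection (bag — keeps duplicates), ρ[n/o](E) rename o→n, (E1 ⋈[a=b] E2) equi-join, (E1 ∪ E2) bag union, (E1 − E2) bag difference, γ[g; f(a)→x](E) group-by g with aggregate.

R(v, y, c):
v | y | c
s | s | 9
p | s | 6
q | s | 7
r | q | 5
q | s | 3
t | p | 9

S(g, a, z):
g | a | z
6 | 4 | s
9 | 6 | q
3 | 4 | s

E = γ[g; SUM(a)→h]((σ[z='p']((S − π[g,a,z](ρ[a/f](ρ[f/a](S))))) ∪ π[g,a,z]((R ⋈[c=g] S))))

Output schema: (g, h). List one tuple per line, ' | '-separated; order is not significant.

Per-node cardinality:
  S → 3
  S → 3
  ρ[f/a](S) → 3
  ρ[a/f](ρ[f/a](S)) → 3
  π[g,a,z](ρ[a/f](ρ[f/a](S))) → 3
  (S − π[g,a,z](ρ[a/f](ρ[f/a](S)))) → 0
  σ[z='p']((S − π[g,a,z](ρ[a/f](ρ[f/a](S))))) → 0
  R → 6
  S → 3
  (R ⋈[c=g] S) → 4
  π[g,a,z]((R ⋈[c=g] S)) → 4
  (σ[z='p']((S − π[g,a,z](ρ[a/f](ρ[f/a](S))))) ∪ π[g,a,z]((R ⋈[c=g] S))) → 4
  γ[g; SUM(a)→h]((σ[z='p']((S − π[g,a,z](ρ[a/f](ρ[f/a](S))))) ∪ π[g,a,z]((R ⋈[c=g] S)))) → 3

== RESULT ==
g | h
3 | 4
6 | 4
9 | 12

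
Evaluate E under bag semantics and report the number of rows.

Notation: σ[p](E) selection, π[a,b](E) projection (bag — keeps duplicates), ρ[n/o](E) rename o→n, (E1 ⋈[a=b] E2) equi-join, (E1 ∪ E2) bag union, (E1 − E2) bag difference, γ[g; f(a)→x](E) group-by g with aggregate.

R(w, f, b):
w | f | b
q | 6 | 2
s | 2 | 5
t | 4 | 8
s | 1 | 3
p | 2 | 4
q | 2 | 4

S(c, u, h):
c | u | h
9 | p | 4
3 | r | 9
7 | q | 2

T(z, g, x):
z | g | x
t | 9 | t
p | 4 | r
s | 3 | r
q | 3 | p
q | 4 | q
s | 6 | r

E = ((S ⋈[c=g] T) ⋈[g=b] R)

Subexpression sizes:
  S → 3
  T → 6
  (S ⋈[c=g] T) → 3
  R → 6
  ((S ⋈[c=g] T) ⋈[g=b] R) → 2

|E| = 2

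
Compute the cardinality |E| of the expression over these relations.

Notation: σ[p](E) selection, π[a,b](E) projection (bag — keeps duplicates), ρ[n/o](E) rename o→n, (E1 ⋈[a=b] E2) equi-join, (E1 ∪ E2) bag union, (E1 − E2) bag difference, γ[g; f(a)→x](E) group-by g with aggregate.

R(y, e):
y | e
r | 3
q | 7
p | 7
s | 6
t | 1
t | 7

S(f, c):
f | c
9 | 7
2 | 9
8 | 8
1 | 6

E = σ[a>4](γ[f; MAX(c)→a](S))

Row counts bottom-up:
  S → 4
  γ[f; MAX(c)→a](S) → 4
  σ[a>4](γ[f; MAX(c)→a](S)) → 4

|E| = 4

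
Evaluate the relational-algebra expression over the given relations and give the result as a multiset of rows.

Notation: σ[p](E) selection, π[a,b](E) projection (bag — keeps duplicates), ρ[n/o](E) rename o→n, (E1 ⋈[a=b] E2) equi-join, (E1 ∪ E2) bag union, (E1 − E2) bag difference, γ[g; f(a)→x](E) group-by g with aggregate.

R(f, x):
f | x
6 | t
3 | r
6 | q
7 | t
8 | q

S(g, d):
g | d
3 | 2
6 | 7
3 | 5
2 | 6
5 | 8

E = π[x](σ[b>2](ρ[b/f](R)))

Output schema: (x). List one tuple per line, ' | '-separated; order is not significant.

Subexpression sizes:
  R → 5
  ρ[b/f](R) → 5
  σ[b>2](ρ[b/f](R)) → 5
  π[x](σ[b>2](ρ[b/f](R))) → 5

== RESULT ==
x
q
q
r
t
t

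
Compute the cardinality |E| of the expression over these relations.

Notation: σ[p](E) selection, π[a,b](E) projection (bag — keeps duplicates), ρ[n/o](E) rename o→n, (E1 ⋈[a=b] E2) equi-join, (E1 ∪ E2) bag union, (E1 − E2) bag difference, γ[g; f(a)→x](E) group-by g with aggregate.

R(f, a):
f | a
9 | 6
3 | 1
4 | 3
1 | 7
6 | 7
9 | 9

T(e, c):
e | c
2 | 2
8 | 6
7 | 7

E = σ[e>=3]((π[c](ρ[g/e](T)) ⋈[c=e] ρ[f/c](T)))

Stepwise |·|:
  T → 3
  ρ[g/e](T) → 3
  π[c](ρ[g/e](T)) → 3
  T → 3
  ρ[f/c](T) → 3
  (π[c](ρ[g/e](T)) ⋈[c=e] ρ[f/c](T)) → 2
  σ[e>=3]((π[c](ρ[g/e](T)) ⋈[c=e] ρ[f/c](T))) → 1

|E| = 1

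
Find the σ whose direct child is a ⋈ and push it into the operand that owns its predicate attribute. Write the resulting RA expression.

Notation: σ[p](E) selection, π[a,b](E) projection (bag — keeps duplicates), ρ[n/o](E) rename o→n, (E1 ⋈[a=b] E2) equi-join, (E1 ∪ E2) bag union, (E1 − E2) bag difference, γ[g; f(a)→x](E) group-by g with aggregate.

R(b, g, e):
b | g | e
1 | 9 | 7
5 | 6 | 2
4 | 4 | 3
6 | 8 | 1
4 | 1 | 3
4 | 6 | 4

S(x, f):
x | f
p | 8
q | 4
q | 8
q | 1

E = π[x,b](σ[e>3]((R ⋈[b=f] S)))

σ filters on e, owned by the left side.
E' = π[x,b]((σ[e>3](R) ⋈[b=f] S))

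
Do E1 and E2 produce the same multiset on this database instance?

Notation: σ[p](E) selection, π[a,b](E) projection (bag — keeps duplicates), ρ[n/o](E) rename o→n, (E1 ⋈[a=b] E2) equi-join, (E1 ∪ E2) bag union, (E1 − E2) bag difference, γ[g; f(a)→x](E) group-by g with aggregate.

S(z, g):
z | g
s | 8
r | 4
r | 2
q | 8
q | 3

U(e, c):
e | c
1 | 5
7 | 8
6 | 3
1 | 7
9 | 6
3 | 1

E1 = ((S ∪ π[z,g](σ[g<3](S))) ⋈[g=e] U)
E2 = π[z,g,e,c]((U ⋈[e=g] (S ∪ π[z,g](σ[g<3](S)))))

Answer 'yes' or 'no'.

E1 stepwise |·|:
  S → 5
  S → 5
  σ[g<3](S) → 1
  π[z,g](σ[g<3](S)) → 1
  (S ∪ π[z,g](σ[g<3](S))) → 6
  U → 6
  ((S ∪ π[z,g](σ[g<3](S))) ⋈[g=e] U) → 1
E2 stepwise |·|:
  U → 6
  S → 5
  S → 5
  σ[g<3](S) → 1
  π[z,g](σ[g<3](S)) → 1
  (S ∪ π[z,g](σ[g<3](S))) → 6
  (U ⋈[e=g] (S ∪ π[z,g](σ[g<3](S)))) → 1
  π[z,g,e,c]((U ⋈[e=g] (S ∪ π[z,g](σ[g<3](S))))) → 1

E1 and E2 produce the same multiset:
z | g | e | c
q | 3 | 3 | 1

yes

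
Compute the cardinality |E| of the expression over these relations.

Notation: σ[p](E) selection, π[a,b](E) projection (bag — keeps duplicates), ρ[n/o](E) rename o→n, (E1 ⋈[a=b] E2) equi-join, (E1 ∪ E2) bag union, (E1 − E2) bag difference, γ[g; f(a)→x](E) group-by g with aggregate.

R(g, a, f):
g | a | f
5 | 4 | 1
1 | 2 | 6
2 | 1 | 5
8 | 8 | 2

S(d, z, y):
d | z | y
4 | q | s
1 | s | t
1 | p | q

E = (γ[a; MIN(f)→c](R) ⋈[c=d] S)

Row counts bottom-up:
  R → 4
  γ[a; MIN(f)→c](R) → 4
  S → 3
  (γ[a; MIN(f)→c](R) ⋈[c=d] S) → 2

|E| = 2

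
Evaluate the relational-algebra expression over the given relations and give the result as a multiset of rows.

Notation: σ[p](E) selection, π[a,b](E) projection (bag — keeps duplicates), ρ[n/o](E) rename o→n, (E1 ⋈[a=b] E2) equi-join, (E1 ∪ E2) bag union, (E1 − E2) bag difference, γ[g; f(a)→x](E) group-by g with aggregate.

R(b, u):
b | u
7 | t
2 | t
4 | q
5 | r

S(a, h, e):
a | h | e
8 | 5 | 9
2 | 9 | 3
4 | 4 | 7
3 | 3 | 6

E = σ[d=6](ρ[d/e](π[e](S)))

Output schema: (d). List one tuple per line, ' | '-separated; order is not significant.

Stepwise |·|:
  S → 4
  π[e](S) → 4
  ρ[d/e](π[e](S)) → 4
  σ[d=6](ρ[d/e](π[e](S))) → 1

== RESULT ==
d
6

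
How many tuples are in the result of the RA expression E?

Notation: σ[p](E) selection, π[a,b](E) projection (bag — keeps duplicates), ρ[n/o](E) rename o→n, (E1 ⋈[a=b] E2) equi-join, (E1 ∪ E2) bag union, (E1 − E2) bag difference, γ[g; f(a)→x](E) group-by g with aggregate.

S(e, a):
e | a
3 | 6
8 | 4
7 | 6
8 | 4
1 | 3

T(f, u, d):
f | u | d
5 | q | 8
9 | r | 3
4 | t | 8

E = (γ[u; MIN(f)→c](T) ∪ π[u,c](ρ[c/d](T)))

Per-node cardinality:
  T → 3
  γ[u; MIN(f)→c](T) → 3
  T → 3
  ρ[c/d](T) → 3
  π[u,c](ρ[c/d](T)) → 3
  (γ[u; MIN(f)→c](T) ∪ π[u,c](ρ[c/d](T))) → 6

|E| = 6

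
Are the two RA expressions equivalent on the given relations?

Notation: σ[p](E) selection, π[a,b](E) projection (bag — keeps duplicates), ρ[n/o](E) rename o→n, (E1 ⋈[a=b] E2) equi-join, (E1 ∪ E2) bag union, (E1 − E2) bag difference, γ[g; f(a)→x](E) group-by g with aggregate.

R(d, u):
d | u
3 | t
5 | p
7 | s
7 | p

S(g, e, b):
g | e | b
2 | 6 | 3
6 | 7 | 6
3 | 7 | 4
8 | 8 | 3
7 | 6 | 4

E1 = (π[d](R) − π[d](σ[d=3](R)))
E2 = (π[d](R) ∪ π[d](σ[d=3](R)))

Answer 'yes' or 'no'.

E1 per-node cardinality:
  R → 4
  π[d](R) → 4
  R → 4
  σ[d=3](R) → 1
  π[d](σ[d=3](R)) → 1
  (π[d](R) − π[d](σ[d=3](R))) → 3
E2 per-node cardinality:
  R → 4
  π[d](R) → 4
  R → 4
  σ[d=3](R) → 1
  π[d](σ[d=3](R)) → 1
  (π[d](R) ∪ π[d](σ[d=3](R))) → 5

E1 result:
d
5
7
7
E2 result:
d
3
3
5
7
7
Witness: (3,) appears 0× in E1 but 2× in E2.

no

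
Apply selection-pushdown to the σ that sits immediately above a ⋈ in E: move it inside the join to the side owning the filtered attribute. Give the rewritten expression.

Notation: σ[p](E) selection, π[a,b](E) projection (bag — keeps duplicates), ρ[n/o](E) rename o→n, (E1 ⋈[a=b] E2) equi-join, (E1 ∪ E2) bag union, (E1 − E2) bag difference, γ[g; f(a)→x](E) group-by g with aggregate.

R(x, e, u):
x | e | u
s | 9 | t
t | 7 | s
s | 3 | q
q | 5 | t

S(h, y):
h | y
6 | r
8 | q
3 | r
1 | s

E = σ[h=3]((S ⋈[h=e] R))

σ filters on h, owned by the left side.
E' = (σ[h=3](S) ⋈[h=e] R)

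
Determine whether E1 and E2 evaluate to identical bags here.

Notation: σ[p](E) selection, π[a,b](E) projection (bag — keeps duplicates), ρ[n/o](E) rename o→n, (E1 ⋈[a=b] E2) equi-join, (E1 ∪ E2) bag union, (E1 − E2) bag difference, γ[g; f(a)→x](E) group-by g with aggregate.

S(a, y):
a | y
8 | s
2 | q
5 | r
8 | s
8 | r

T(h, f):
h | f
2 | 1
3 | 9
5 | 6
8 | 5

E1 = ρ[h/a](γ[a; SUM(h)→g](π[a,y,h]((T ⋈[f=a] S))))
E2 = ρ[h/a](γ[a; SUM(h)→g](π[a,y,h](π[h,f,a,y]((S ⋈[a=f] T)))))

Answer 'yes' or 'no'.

E1 per-node cardinality:
  T → 4
  S → 5
  (T ⋈[f=a] S) → 1
  π[a,y,h]((T ⋈[f=a] S)) → 1
  γ[a; SUM(h)→g](π[a,y,h]((T ⋈[f=a] S))) → 1
  ρ[h/a](γ[a; SUM(h)→g](π[a,y,h]((T ⋈[f=a] S)))) → 1
E2 per-node cardinality:
  S → 5
  T → 4
  (S ⋈[a=f] T) → 1
  π[h,f,a,y]((S ⋈[a=f] T)) → 1
  π[a,y,h](π[h,f,a,y]((S ⋈[a=f] T))) → 1
  γ[a; SUM(h)→g](π[a,y,h](π[h,f,a,y]((S ⋈[a=f] T)))) → 1
  ρ[h/a](γ[a; SUM(h)→g](π[a,y,h](π[h,f,a,y]((S ⋈[a=f] T))))) → 1

E1 and E2 produce the same multiset:
h | g
5 | 8

yes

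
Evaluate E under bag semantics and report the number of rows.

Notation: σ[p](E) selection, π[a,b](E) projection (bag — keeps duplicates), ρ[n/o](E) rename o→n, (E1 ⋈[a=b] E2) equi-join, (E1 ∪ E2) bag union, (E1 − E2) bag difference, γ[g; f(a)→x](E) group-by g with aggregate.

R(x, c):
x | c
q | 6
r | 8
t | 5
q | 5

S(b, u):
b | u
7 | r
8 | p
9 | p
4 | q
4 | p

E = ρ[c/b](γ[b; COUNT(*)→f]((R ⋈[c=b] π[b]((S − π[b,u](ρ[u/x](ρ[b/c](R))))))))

Per-node cardinality:
  R → 4
  S → 5
  R → 4
  ρ[b/c](R) → 4
  ρ[u/x](ρ[b/c](R)) → 4
  π[b,u](ρ[u/x](ρ[b/c](R))) → 4
  (S − π[b,u](ρ[u/x](ρ[b/c](R)))) → 5
  π[b]((S − π[b,u](ρ[u/x](ρ[b/c](R))))) → 5
  (R ⋈[c=b] π[b]((S − π[b,u](ρ[u/x](ρ[b/c](R)))))) → 1
  γ[b; COUNT(*)→f]((R ⋈[c=b] π[b]((S − π[b,u](ρ[u/x](ρ[b/c](R))))))) → 1
  ρ[c/b](γ[b; COUNT(*)→f]((R ⋈[c=b] π[b]((S − π[b,u](ρ[u/x](ρ[b/c](R)))))))) → 1

|E| = 1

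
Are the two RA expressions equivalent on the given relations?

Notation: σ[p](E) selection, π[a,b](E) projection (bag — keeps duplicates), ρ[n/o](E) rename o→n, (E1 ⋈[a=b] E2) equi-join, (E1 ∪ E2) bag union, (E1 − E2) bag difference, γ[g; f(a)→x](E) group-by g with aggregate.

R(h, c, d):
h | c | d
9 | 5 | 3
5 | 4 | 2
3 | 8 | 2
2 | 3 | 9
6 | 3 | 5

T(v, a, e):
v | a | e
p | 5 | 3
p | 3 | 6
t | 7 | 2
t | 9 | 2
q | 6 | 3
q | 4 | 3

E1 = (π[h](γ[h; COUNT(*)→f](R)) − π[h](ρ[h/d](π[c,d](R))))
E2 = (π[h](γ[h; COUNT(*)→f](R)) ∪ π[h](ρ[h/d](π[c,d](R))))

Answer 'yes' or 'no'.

E1 subexpression sizes:
  R → 5
  γ[h; COUNT(*)→f](R) → 5
  π[h](γ[h; COUNT(*)→f](R)) → 5
  R → 5
  π[c,d](R) → 5
  ρ[h/d](π[c,d](R)) → 5
  π[h](ρ[h/d](π[c,d](R))) → 5
  (π[h](γ[h; COUNT(*)→f](R)) − π[h](ρ[h/d](π[c,d](R)))) → 1
E2 subexpression sizes:
  R → 5
  γ[h; COUNT(*)→f](R) → 5
  π[h](γ[h; COUNT(*)→f](R)) → 5
  R → 5
  π[c,d](R) → 5
  ρ[h/d](π[c,d](R)) → 5
  π[h](ρ[h/d](π[c,d](R))) → 5
  (π[h](γ[h; COUNT(*)→f](R)) ∪ π[h](ρ[h/d](π[c,d](R)))) → 10

E1 result:
h
6
E2 result:
h
2
2
2
3
3
5
5
6
9
9
Witness: (2,) appears 0× in E1 but 3× in E2.

no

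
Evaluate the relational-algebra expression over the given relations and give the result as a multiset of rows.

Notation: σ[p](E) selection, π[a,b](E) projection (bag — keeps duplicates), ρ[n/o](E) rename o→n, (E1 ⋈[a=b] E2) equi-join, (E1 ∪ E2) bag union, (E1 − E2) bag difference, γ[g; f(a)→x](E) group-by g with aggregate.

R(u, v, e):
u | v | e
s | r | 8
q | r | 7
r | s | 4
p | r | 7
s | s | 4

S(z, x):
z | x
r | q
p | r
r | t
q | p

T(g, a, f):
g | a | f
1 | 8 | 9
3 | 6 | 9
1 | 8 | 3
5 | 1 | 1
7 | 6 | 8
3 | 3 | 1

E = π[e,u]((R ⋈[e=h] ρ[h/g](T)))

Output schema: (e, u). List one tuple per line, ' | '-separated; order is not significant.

Stepwise |·|:
  R → 5
  T → 6
  ρ[h/g](T) → 6
  (R ⋈[e=h] ρ[h/g](T)) → 2
  π[e,u]((R ⋈[e=h] ρ[h/g](T))) → 2

== RESULT ==
e | u
7 | p
7 | q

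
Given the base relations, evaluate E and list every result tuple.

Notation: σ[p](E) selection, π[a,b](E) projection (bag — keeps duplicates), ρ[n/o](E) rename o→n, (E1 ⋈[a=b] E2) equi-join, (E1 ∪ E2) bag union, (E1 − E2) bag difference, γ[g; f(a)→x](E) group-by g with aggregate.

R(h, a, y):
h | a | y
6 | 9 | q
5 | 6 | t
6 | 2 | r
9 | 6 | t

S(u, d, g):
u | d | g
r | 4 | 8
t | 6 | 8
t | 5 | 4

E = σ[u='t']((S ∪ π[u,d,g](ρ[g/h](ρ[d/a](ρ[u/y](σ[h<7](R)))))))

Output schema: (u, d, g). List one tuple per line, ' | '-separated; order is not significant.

Subexpression sizes:
  S → 3
  R → 4
  σ[h<7](R) → 3
  ρ[u/y](σ[h<7](R)) → 3
  ρ[d/a](ρ[u/y](σ[h<7](R))) → 3
  ρ[g/h](ρ[d/a](ρ[u/y](σ[h<7](R)))) → 3
  π[u,d,g](ρ[g/h](ρ[d/a](ρ[u/y](σ[h<7](R))))) → 3
  (S ∪ π[u,d,g](ρ[g/h](ρ[d/a](ρ[u/y](σ[h<7](R)))))) → 6
  σ[u='t']((S ∪ π[u,d,g](ρ[g/h](ρ[d/a](ρ[u/y](σ[h<7](R))))))) → 3

== RESULT ==
u | d | g
t | 5 | 4
t | 6 | 5
t | 6 | 8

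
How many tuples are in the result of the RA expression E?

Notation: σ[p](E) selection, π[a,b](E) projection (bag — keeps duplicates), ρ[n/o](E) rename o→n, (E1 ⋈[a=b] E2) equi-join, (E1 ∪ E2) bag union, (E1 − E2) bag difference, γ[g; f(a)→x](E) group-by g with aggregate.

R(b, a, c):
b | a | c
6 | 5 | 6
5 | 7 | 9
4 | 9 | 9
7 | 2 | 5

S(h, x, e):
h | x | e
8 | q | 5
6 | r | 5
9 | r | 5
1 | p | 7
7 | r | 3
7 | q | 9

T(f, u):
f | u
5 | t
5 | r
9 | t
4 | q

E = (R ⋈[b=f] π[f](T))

Subexpression sizes:
  R → 4
  T → 4
  π[f](T) → 4
  (R ⋈[b=f] π[f](T)) → 3

|E| = 3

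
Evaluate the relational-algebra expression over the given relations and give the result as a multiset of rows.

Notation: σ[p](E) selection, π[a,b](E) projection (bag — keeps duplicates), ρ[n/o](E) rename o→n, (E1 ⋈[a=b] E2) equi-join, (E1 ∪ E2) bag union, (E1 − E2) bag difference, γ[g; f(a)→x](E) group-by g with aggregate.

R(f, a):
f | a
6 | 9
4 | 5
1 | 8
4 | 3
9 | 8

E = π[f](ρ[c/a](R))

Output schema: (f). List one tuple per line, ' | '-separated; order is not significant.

Stepwise |·|:
  R → 5
  ρ[c/a](R) → 5
  π[f](ρ[c/a](R)) → 5

== RESULT ==
f
1
4
4
6
9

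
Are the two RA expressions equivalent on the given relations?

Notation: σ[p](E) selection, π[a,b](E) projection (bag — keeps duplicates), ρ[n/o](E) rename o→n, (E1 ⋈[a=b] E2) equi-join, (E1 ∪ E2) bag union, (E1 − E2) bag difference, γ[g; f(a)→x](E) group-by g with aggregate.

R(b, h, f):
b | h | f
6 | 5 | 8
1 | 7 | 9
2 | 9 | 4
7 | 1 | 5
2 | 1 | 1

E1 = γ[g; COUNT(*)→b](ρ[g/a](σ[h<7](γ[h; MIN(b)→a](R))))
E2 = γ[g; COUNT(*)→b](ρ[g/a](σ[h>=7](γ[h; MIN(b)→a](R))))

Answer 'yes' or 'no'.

E1 per-node cardinality:
  R → 5
  γ[h; MIN(b)→a](R) → 4
  σ[h<7](γ[h; MIN(b)→a](R)) → 2
  ρ[g/a](σ[h<7](γ[h; MIN(b)→a](R))) → 2
  γ[g; COUNT(*)→b](ρ[g/a](σ[h<7](γ[h; MIN(b)→a](R)))) → 2
E2 per-node cardinality:
  R → 5
  γ[h; MIN(b)→a](R) → 4
  σ[h>=7](γ[h; MIN(b)→a](R)) → 2
  ρ[g/a](σ[h>=7](γ[h; MIN(b)→a](R))) → 2
  γ[g; COUNT(*)→b](ρ[g/a](σ[h>=7](γ[h; MIN(b)→a](R)))) → 2

E1 result:
g | b
2 | 1
6 | 1
E2 result:
g | b
1 | 1
2 | 1
Witness: (6, 1) appears 1× in E1 but 0× in E2.

no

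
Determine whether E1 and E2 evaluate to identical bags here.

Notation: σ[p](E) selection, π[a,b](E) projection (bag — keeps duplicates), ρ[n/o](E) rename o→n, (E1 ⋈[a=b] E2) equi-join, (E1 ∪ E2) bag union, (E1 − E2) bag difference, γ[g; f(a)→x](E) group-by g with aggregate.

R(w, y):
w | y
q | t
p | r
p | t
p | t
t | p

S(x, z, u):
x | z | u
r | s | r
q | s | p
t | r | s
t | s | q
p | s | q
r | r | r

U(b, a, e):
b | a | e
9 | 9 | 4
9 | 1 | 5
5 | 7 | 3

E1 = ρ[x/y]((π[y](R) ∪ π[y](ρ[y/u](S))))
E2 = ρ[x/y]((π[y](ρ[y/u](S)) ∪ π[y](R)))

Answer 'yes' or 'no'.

E1 stepwise |·|:
  R → 5
  π[y](R) → 5
  S → 6
  ρ[y/u](S) → 6
  π[y](ρ[y/u](S)) → 6
  (π[y](R) ∪ π[y](ρ[y/u](S))) → 11
  ρ[x/y]((π[y](R) ∪ π[y](ρ[y/u](S)))) → 11
E2 stepwise |·|:
  S → 6
  ρ[y/u](S) → 6
  π[y](ρ[y/u](S)) → 6
  R → 5
  π[y](R) → 5
  (π[y](ρ[y/u](S)) ∪ π[y](R)) → 11
  ρ[x/y]((π[y](ρ[y/u](S)) ∪ π[y](R))) → 11

E1 and E2 produce the same multiset:
x
p
p
q
q
r
r
r
s
t
t
t

yes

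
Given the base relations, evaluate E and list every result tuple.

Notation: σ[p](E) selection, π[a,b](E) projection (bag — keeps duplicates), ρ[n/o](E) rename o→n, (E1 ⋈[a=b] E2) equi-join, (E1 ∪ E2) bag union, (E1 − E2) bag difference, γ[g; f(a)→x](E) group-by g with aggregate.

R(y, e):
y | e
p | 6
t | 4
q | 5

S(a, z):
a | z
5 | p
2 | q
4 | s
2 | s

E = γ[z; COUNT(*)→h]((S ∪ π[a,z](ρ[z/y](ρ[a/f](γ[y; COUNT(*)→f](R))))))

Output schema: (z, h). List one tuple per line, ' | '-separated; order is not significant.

Stepwise |·|:
  S → 4
  R → 3
  γ[y; COUNT(*)→f](R) → 3
  ρ[a/f](γ[y; COUNT(*)→f](R)) → 3
  ρ[z/y](ρ[a/f](γ[y; COUNT(*)→f](R))) → 3
  π[a,z](ρ[z/y](ρ[a/f](γ[y; COUNT(*)→f](R)))) → 3
  (S ∪ π[a,z](ρ[z/y](ρ[a/f](γ[y; COUNT(*)→f](R))))) → 7
  γ[z; COUNT(*)→h]((S ∪ π[a,z](ρ[z/y](ρ[a/f](γ[y; COUNT(*)→f](R)))))) → 4

== RESULT ==
z | h
p | 2
q | 2
s | 2
t | 1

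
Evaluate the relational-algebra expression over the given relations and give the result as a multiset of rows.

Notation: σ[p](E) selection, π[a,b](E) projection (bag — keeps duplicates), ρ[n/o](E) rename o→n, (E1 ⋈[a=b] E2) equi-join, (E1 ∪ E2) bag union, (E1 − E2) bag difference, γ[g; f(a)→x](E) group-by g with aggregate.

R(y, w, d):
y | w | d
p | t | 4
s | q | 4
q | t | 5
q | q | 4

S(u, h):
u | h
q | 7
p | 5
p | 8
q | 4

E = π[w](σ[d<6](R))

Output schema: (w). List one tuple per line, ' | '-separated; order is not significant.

Per-node cardinality:
  R → 4
  σ[d<6](R) → 4
  π[w](σ[d<6](R)) → 4

== RESULT ==
w
q
q
t
t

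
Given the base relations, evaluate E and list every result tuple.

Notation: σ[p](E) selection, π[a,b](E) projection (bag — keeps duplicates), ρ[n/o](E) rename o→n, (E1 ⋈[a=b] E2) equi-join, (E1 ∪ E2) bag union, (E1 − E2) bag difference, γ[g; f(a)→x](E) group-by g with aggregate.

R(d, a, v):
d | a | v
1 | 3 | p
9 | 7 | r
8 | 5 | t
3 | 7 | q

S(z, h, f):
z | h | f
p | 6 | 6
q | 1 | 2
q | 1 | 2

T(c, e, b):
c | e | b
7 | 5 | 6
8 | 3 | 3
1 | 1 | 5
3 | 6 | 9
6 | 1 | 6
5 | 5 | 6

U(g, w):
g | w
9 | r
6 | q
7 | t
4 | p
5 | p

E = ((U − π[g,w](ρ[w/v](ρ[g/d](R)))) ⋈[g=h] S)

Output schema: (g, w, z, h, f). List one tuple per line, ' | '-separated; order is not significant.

Row counts bottom-up:
  U → 5
  R → 4
  ρ[g/d](R) → 4
  ρ[w/v](ρ[g/d](R)) → 4
  π[g,w](ρ[w/v](ρ[g/d](R))) → 4
  (U − π[g,w](ρ[w/v](ρ[g/d](R)))) → 4
  S → 3
  ((U − π[g,w](ρ[w/v](ρ[g/d](R)))) ⋈[g=h] S) → 1

== RESULT ==
g | w | z | h | f
6 | q | p | 6 | 6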